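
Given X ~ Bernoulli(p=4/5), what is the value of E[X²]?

Using the identity E[X²] = Var(X) + (E[X])²:
E[X] = \frac{4}{5}
Var(X) = \frac{4}{25}
E[X²] = \frac{4}{25} + (\frac{4}{5})²
= \frac{4}{5}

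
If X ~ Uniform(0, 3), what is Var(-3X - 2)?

For X ~ Uniform(0, 3):
Var(X) = \frac{3}{4}
Var(-3X - 2) = (-3)² × Var(X) = 9 × \frac{3}{4} = \frac{27}{4}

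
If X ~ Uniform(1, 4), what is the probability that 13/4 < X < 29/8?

P(13/4 < X < 29/8) = ∫_{13/4}^{29/8} f(x) dx
where f(x) = \frac{1}{3}
= \frac{1}{8}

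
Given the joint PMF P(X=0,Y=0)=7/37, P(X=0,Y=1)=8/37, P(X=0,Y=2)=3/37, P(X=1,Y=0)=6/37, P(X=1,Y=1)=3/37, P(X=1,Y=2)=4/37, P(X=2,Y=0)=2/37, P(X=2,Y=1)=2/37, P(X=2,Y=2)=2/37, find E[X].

First find marginal of X:
P(X=0) = 18/37
P(X=1) = 13/37
P(X=2) = 6/37
E[X] = 0 × 18/37 + 1 × 13/37 + 2 × 6/37 = 25/37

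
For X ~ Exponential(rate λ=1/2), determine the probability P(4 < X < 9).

P(4 < X < 9) = ∫_{4}^{9} f(x) dx
where f(x) = \frac{e^{- \frac{x}{2}}}{2}
= - \frac{1}{e^{\frac{9}{2}}} + e^{-2}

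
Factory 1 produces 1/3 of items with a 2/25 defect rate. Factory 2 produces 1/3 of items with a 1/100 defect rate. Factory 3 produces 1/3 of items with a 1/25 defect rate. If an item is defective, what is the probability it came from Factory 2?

Using Bayes' theorem:
P(F1) = 1/3, P(D|F1) = 2/25
P(F2) = 1/3, P(D|F2) = 1/100
P(F3) = 1/3, P(D|F3) = 1/25
P(D) = P(D|F1)P(F1) + P(D|F2)P(F2) + P(D|F3)P(F3)
     = \frac{13}{300}
P(F2|D) = P(D|F2)P(F2) / P(D)
= \frac{1}{13}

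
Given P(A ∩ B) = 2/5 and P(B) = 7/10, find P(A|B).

P(A|B) = P(A ∩ B) / P(B)
= (2/5) / (7/10)
= 4/7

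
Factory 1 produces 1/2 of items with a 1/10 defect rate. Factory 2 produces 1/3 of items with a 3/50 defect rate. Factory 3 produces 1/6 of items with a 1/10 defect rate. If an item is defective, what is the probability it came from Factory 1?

Using Bayes' theorem:
P(F1) = 1/2, P(D|F1) = 1/10
P(F2) = 1/3, P(D|F2) = 3/50
P(F3) = 1/6, P(D|F3) = 1/10
P(D) = P(D|F1)P(F1) + P(D|F2)P(F2) + P(D|F3)P(F3)
     = \frac{13}{150}
P(F1|D) = P(D|F1)P(F1) / P(D)
= \frac{15}{26}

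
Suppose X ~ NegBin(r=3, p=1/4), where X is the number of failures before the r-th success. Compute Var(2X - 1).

For X ~ NegBin(r=3, p=1/4), where X is the number of failures before the r-th success:
Var(X) = 36
Var(2X - 1) = (2)² × Var(X) = 4 × 36 = 144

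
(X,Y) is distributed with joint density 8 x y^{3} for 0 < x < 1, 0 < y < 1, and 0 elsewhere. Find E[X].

E[X] = ∫_0^1 ∫_0^1 x × f(x,y) dy dx
= ∫_0^1 ∫_0^1 x × (8 x y^{3}) dy dx
= \frac{2}{3}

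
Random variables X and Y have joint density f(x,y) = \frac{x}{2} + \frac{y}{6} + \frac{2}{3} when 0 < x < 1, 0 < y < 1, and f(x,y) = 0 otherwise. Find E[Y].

E[Y] = ∫_0^1 ∫_0^1 y × f(x,y) dx dy
= \frac{37}{72}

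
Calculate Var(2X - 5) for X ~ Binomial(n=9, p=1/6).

For X ~ Binomial(n=9, p=1/6):
Var(X) = \frac{5}{4}
Var(2X - 5) = (2)² × Var(X) = 4 × \frac{5}{4} = 5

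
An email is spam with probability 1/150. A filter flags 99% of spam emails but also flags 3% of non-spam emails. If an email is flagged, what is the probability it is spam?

Let D = the rare event, + = positive/flagged.
P(D) = 1/150
P(+|D) = 99/100
P(+|D') = 3/100
P(+) = P(+|D)P(D) + P(+|D')P(D')
     = \frac{99}{100} × \frac{1}{150} + \frac{3}{100} × \frac{149}{150}
     = \frac{91}{2500}
P(D|+) = P(+|D)P(D)/P(+) = \frac{33}{182}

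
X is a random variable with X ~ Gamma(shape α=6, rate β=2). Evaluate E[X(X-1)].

E[X(X-1)] = E[X² - X] = E[X²] - E[X]
E[X] = 3
E[X²] = Var(X) + (E[X])² = \frac{3}{2} + (3)² = \frac{21}{2}
E[X(X-1)] = \frac{21}{2} - 3 = \frac{15}{2}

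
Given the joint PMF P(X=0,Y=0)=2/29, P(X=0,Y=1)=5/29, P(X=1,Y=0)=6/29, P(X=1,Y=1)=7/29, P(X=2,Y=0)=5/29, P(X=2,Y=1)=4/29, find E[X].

First find marginal of X:
P(X=0) = 7/29
P(X=1) = 13/29
P(X=2) = 9/29
E[X] = 0 × 7/29 + 1 × 13/29 + 2 × 9/29 = 31/29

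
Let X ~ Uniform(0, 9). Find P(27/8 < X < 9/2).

P(27/8 < X < 9/2) = ∫_{27/8}^{9/2} f(x) dx
where f(x) = \frac{1}{9}
= \frac{1}{8}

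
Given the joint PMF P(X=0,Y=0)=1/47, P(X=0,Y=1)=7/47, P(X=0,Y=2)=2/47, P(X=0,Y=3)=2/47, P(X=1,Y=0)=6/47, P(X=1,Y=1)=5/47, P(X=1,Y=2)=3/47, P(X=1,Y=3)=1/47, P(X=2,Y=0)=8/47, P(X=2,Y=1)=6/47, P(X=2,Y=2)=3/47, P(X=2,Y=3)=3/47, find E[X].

First find marginal of X:
P(X=0) = 12/47
P(X=1) = 15/47
P(X=2) = 20/47
E[X] = 0 × 12/47 + 1 × 15/47 + 2 × 20/47 = 55/47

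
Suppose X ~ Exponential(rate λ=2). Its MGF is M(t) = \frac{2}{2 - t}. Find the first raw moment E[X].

To find E[X], compute M^(1)(0):
M^(1)(t) = \frac{2}{\left(2 - t\right)^{2}}
M^(1)(0) = \frac{1}{2}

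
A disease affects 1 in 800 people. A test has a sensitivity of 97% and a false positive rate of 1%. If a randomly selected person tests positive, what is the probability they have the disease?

Let D = the rare event, + = positive/flagged.
P(D) = 1/800
P(+|D) = 97/100
P(+|D') = 1/100
P(+) = P(+|D)P(D) + P(+|D')P(D')
     = \frac{97}{100} × \frac{1}{800} + \frac{1}{100} × \frac{799}{800}
     = \frac{7}{625}
P(D|+) = P(+|D)P(D)/P(+) = \frac{97}{896}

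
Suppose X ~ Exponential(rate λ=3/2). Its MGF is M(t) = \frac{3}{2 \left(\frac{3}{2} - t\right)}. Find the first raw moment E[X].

To find E[X], compute M^(1)(0):
M^(1)(t) = \frac{3}{2 \left(\frac{3}{2} - t\right)^{2}}
M^(1)(0) = \frac{2}{3}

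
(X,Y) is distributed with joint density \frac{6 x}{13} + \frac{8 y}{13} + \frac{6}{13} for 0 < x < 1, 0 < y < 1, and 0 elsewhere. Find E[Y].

E[Y] = ∫_0^1 ∫_0^1 y × f(x,y) dx dy
= \frac{43}{78}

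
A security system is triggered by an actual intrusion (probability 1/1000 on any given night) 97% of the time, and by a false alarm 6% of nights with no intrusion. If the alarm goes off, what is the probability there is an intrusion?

Let D = the rare event, + = positive/flagged.
P(D) = 1/1000
P(+|D) = 97/100
P(+|D') = 6/100 = 3/50
P(+) = P(+|D)P(D) + P(+|D')P(D')
     = \frac{97}{100} × \frac{1}{1000} + \frac{3}{50} × \frac{999}{1000}
     = \frac{6091}{100000}
P(D|+) = P(+|D)P(D)/P(+) = \frac{97}{6091}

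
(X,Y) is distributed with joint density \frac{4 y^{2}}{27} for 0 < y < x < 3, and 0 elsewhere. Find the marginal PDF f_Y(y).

f_Y(y) = ∫_y^3 \frac{4 y^{2}}{27} dx = \frac{4 y^{2} \left(3 - y\right)}{27}
for 0 < y < 3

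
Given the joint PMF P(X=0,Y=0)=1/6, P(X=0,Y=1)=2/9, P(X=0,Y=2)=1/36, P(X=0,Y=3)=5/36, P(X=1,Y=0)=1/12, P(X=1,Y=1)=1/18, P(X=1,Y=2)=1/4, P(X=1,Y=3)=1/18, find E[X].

First find marginal of X:
P(X=0) = 5/9
P(X=1) = 4/9
E[X] = 0 × 5/9 + 1 × 4/9 = 4/9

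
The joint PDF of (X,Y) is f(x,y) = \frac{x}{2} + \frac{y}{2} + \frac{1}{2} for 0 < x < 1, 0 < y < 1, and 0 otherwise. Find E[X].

E[X] = ∫_0^1 ∫_0^1 x × f(x,y) dy dx
= ∫_0^1 ∫_0^1 x × (\frac{x}{2} + \frac{y}{2} + \frac{1}{2}) dy dx
= \frac{13}{24}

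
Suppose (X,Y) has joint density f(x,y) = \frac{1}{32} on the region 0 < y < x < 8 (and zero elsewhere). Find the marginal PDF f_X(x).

f_X(x) = ∫_0^x \frac{1}{32} dy = \frac{x}{32}
for 0 < x < 8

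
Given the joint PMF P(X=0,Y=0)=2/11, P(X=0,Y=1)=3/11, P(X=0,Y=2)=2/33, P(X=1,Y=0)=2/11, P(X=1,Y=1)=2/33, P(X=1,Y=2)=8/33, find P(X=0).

P(X=0) = P(X=0,Y=0) + P(X=0,Y=1) + P(X=0,Y=2)
= 2/11 + 3/11 + 2/33
= 17/33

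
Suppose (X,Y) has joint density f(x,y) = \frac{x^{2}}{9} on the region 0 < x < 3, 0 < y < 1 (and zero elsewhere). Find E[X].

f_X(x) = ∫_0^1 \frac{x^{2}}{9} dy = \frac{x^{2}}{9}
E[X] = ∫_0^3 x × (\frac{x^{2}}{9}) dx = \frac{9}{4}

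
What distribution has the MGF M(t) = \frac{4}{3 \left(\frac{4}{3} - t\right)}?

The MGF M(t) = \frac{4}{3 \left(\frac{4}{3} - t\right)} is the standard form for the Exponential distribution.
Comparing with the known MGF formula identifies: Exponential(rate λ=4/3)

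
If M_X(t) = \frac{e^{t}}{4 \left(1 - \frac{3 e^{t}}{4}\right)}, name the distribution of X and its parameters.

The MGF M(t) = \frac{e^{t}}{4 \left(1 - \frac{3 e^{t}}{4}\right)} is the standard form for the Geometric distribution.
Comparing with the known MGF formula identifies: Geometric(p=1/4), X = trial number of first success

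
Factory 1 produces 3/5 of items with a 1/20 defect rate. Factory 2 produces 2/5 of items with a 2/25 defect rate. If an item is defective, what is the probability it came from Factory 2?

Using Bayes' theorem:
P(F1) = 3/5, P(D|F1) = 1/20
P(F2) = 2/5, P(D|F2) = 2/25
P(D) = P(D|F1)P(F1) + P(D|F2)P(F2)
     = \frac{31}{500}
P(F2|D) = P(D|F2)P(F2) / P(D)
= \frac{16}{31}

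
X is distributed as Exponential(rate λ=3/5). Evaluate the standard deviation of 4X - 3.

For X ~ Exponential(rate λ=3/5):
Var(X) = \frac{25}{9}
SD(X) = √(Var(X)) = √(\frac{25}{9}) = \frac{5}{3}
SD(4X - 3) = |4| × SD(X) = 4 × \frac{5}{3} = \frac{20}{3}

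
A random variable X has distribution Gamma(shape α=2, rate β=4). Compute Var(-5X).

For X ~ Gamma(shape α=2, rate β=4):
Var(X) = \frac{1}{8}
Var(-5X) = (-5)² × Var(X) = 25 × \frac{1}{8} = \frac{25}{8}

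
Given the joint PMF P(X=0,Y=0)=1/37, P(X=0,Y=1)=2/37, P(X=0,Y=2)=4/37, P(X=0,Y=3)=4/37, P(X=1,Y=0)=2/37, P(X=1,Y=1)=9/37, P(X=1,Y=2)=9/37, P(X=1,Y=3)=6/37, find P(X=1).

P(X=1) = P(X=1,Y=0) + P(X=1,Y=1) + P(X=1,Y=2) + P(X=1,Y=3)
= 2/37 + 9/37 + 9/37 + 6/37
= 26/37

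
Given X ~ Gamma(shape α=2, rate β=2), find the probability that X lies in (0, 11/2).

P(0 < X < 11/2) = ∫_{0}^{11/2} f(x) dx
where f(x) = 4 x e^{- 2 x}
= 1 - \frac{12}{e^{11}}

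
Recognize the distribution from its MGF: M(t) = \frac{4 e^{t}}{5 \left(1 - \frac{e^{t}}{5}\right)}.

The MGF M(t) = \frac{4 e^{t}}{5 \left(1 - \frac{e^{t}}{5}\right)} is the standard form for the Geometric distribution.
Comparing with the known MGF formula identifies: Geometric(p=4/5), X = trial number of first success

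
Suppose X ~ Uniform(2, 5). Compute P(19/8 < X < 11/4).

P(19/8 < X < 11/4) = ∫_{19/8}^{11/4} f(x) dx
where f(x) = \frac{1}{3}
= \frac{1}{8}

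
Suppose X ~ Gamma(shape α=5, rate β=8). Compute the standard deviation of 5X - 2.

For X ~ Gamma(shape α=5, rate β=8):
Var(X) = \frac{5}{64}
SD(X) = √(Var(X)) = √(\frac{5}{64}) = \frac{\sqrt{5}}{8}
SD(5X - 2) = |5| × SD(X) = 5 × \frac{\sqrt{5}}{8} = \frac{5 \sqrt{5}}{8}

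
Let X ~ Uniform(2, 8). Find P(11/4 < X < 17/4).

P(11/4 < X < 17/4) = ∫_{11/4}^{17/4} f(x) dx
where f(x) = \frac{1}{6}
= \frac{1}{4}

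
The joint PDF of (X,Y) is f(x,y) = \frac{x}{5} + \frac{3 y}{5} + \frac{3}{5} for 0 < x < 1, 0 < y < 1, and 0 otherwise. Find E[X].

E[X] = ∫_0^1 ∫_0^1 x × f(x,y) dy dx
= ∫_0^1 ∫_0^1 x × (\frac{x}{5} + \frac{3 y}{5} + \frac{3}{5}) dy dx
= \frac{31}{60}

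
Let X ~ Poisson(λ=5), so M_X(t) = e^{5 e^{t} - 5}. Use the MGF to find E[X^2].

To find E[X^2], compute M^(2)(0):
M^(1)(t) = 5 e^{t} e^{5 e^{t} - 5}
M^(2)(t) = 25 e^{2 t} e^{5 e^{t} - 5} + 5 e^{t} e^{5 e^{t} - 5}
M^(2)(0) = 30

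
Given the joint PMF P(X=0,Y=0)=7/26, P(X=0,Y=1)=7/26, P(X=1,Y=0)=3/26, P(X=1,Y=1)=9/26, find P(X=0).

P(X=0) = P(X=0,Y=0) + P(X=0,Y=1)
= 7/26 + 7/26
= 7/13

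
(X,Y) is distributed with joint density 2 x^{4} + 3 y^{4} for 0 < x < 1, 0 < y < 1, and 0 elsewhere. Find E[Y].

E[Y] = ∫_0^1 ∫_0^1 y × f(x,y) dx dy
= \frac{7}{10}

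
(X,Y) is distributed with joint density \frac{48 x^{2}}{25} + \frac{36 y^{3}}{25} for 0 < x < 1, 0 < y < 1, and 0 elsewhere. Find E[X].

E[X] = ∫_0^1 ∫_0^1 x × f(x,y) dy dx
= ∫_0^1 ∫_0^1 x × (\frac{48 x^{2}}{25} + \frac{36 y^{3}}{25}) dy dx
= \frac{33}{50}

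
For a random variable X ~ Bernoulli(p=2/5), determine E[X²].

Using the identity E[X²] = Var(X) + (E[X])²:
E[X] = \frac{2}{5}
Var(X) = \frac{6}{25}
E[X²] = \frac{6}{25} + (\frac{2}{5})²
= \frac{2}{5}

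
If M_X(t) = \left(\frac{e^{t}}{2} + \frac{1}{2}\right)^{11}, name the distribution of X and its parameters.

The MGF M(t) = \left(\frac{e^{t}}{2} + \frac{1}{2}\right)^{11} is the standard form for the Binomial distribution.
Comparing with the known MGF formula identifies: Binomial(n=11, p=1/2)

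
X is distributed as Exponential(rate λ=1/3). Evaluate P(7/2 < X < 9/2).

P(7/2 < X < 9/2) = ∫_{7/2}^{9/2} f(x) dx
where f(x) = \frac{e^{- \frac{x}{3}}}{3}
= - \frac{1}{e^{\frac{3}{2}}} + e^{- \frac{7}{6}}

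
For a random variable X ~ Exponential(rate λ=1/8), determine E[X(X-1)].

E[X(X-1)] = E[X² - X] = E[X²] - E[X]
E[X] = 8
E[X²] = Var(X) + (E[X])² = 64 + (8)² = 128
E[X(X-1)] = 128 - 8 = 120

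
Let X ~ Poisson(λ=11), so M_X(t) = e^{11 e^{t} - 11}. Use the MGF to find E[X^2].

To find E[X^2], compute M^(2)(0):
M^(1)(t) = 11 e^{t} e^{11 e^{t} - 11}
M^(2)(t) = 121 e^{2 t} e^{11 e^{t} - 11} + 11 e^{t} e^{11 e^{t} - 11}
M^(2)(0) = 132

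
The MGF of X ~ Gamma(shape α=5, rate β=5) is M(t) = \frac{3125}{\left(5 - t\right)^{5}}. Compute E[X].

To find E[X], compute M^(1)(0):
M^(1)(t) = \frac{15625}{\left(5 - t\right)^{6}}
M^(1)(0) = 1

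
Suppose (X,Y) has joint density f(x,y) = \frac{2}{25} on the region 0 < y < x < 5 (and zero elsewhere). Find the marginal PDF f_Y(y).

f_Y(y) = ∫_y^5 \frac{2}{25} dx = \frac{2}{5} - \frac{2 y}{25}
for 0 < y < 5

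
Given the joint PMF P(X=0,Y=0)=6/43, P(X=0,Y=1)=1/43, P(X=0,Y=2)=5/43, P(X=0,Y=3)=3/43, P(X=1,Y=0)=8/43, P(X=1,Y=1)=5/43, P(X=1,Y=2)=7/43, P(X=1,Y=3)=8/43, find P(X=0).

P(X=0) = P(X=0,Y=0) + P(X=0,Y=1) + P(X=0,Y=2) + P(X=0,Y=3)
= 6/43 + 1/43 + 5/43 + 3/43
= 15/43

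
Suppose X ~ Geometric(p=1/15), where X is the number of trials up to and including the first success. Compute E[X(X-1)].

E[X(X-1)] = E[X² - X] = E[X²] - E[X]
E[X] = 15
E[X²] = Var(X) + (E[X])² = 210 + (15)² = 435
E[X(X-1)] = 435 - 15 = 420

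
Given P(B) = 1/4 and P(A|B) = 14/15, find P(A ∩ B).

By definition, P(A|B) = P(A ∩ B) / P(B)
So P(A ∩ B) = P(A|B) × P(B)
= 14/15 × 1/4
= 7/30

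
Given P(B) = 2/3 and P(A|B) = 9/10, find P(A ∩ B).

By definition, P(A|B) = P(A ∩ B) / P(B)
So P(A ∩ B) = P(A|B) × P(B)
= 9/10 × 2/3
= 3/5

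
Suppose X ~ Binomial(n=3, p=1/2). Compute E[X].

For X ~ Binomial(n=3, p=1/2), the expected value is:
E[X] = \frac{3}{2}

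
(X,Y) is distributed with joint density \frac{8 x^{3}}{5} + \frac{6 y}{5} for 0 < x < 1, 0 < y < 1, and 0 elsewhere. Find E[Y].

E[Y] = ∫_0^1 ∫_0^1 y × f(x,y) dx dy
= \frac{3}{5}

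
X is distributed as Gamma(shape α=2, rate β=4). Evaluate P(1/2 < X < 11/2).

P(1/2 < X < 11/2) = ∫_{1/2}^{11/2} f(x) dx
where f(x) = 16 x e^{- 4 x}
= \frac{-23 + 3 e^{20}}{e^{22}}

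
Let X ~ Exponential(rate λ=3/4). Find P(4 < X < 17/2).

P(4 < X < 17/2) = ∫_{4}^{17/2} f(x) dx
where f(x) = \frac{3 e^{- \frac{3 x}{4}}}{4}
= - \frac{1}{e^{\frac{51}{8}}} + e^{-3}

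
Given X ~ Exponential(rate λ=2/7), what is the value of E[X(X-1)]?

E[X(X-1)] = E[X² - X] = E[X²] - E[X]
E[X] = \frac{7}{2}
E[X²] = Var(X) + (E[X])² = \frac{49}{4} + (\frac{7}{2})² = \frac{49}{2}
E[X(X-1)] = \frac{49}{2} - \frac{7}{2} = 21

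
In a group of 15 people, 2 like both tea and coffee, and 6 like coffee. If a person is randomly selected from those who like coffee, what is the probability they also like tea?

P(A ∩ B) = 2/15
P(B) = 6/15 = 2/5
P(A|B) = P(A ∩ B) / P(B) = (2/15) / (2/5) = 1/3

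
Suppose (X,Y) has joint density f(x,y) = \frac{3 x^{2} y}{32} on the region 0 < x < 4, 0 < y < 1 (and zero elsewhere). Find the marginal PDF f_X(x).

f_X(x) = ∫_0^1 f(x,y) dy
= ∫_0^1 \frac{3 x^{2} y}{32} dy
= \frac{3 x^{2}}{64} for 0 < x < 4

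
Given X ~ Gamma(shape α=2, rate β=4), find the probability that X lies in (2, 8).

P(2 < X < 8) = ∫_{2}^{8} f(x) dx
where f(x) = 16 x e^{- 4 x}
= \frac{3 \left(-11 + 3 e^{24}\right)}{e^{32}}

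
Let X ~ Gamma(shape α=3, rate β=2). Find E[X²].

Using the identity E[X²] = Var(X) + (E[X])²:
E[X] = \frac{3}{2}
Var(X) = \frac{3}{4}
E[X²] = \frac{3}{4} + (\frac{3}{2})²
= 3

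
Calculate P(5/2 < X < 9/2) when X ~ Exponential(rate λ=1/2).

P(5/2 < X < 9/2) = ∫_{5/2}^{9/2} f(x) dx
where f(x) = \frac{e^{- \frac{x}{2}}}{2}
= - \frac{1 - e}{e^{\frac{9}{4}}}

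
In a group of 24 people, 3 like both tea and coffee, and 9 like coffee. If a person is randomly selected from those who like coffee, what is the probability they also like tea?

P(A ∩ B) = 3/24 = 1/8
P(B) = 9/24 = 3/8
P(A|B) = P(A ∩ B) / P(B) = (1/8) / (3/8) = 1/3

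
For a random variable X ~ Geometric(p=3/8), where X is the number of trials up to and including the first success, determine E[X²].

Using the identity E[X²] = Var(X) + (E[X])²:
E[X] = \frac{8}{3}
Var(X) = \frac{40}{9}
E[X²] = \frac{40}{9} + (\frac{8}{3})²
= \frac{104}{9}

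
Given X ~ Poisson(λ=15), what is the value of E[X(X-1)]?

E[X(X-1)] = E[X² - X] = E[X²] - E[X]
E[X] = 15
E[X²] = Var(X) + (E[X])² = 15 + (15)² = 240
E[X(X-1)] = 240 - 15 = 225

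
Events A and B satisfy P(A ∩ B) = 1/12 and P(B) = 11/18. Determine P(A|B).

P(A|B) = P(A ∩ B) / P(B)
= (1/12) / (11/18)
= 3/22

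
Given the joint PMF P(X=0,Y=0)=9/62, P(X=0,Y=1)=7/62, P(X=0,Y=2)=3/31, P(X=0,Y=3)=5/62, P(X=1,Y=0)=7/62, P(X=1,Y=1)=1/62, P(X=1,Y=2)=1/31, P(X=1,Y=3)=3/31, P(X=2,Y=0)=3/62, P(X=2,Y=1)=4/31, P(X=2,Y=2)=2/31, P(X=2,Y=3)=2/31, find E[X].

First find marginal of X:
P(X=0) = 27/62
P(X=1) = 8/31
P(X=2) = 19/62
E[X] = 0 × 27/62 + 1 × 8/31 + 2 × 19/62 = 27/31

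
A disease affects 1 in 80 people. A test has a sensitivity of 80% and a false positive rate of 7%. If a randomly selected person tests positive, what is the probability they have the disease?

Let D = the rare event, + = positive/flagged.
P(D) = 1/80
P(+|D) = 80/100 = 4/5
P(+|D') = 7/100
P(+) = P(+|D)P(D) + P(+|D')P(D')
     = \frac{4}{5} × \frac{1}{80} + \frac{7}{100} × \frac{79}{80}
     = \frac{633}{8000}
P(D|+) = P(+|D)P(D)/P(+) = \frac{80}{633}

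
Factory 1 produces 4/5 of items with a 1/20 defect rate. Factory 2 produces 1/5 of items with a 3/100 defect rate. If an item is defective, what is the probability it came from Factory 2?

Using Bayes' theorem:
P(F1) = 4/5, P(D|F1) = 1/20
P(F2) = 1/5, P(D|F2) = 3/100
P(D) = P(D|F1)P(F1) + P(D|F2)P(F2)
     = \frac{23}{500}
P(F2|D) = P(D|F2)P(F2) / P(D)
= \frac{3}{23}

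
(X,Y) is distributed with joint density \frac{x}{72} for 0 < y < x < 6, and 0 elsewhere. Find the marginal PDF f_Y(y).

f_Y(y) = ∫_y^6 \frac{x}{72} dx = \frac{1}{4} - \frac{y^{2}}{144}
for 0 < y < 6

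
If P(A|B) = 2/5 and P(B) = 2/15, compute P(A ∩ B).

By definition, P(A|B) = P(A ∩ B) / P(B)
So P(A ∩ B) = P(A|B) × P(B)
= 2/5 × 2/15
= 4/75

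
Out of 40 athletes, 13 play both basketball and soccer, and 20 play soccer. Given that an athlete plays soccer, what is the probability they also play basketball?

P(A ∩ B) = 13/40
P(B) = 20/40 = 1/2
P(A|B) = P(A ∩ B) / P(B) = (13/40) / (1/2) = 13/20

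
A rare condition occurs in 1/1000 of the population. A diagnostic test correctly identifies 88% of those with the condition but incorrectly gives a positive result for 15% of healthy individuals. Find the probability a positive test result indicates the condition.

Let D = the rare event, + = positive/flagged.
P(D) = 1/1000
P(+|D) = 88/100 = 22/25
P(+|D') = 15/100 = 3/20
P(+) = P(+|D)P(D) + P(+|D')P(D')
     = \frac{22}{25} × \frac{1}{1000} + \frac{3}{20} × \frac{999}{1000}
     = \frac{15073}{100000}
P(D|+) = P(+|D)P(D)/P(+) = \frac{88}{15073}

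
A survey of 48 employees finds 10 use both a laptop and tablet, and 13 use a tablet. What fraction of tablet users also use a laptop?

P(A ∩ B) = 10/48 = 5/24
P(B) = 13/48
P(A|B) = P(A ∩ B) / P(B) = (5/24) / (13/48) = 10/13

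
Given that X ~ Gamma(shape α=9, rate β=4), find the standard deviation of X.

For X ~ Gamma(shape α=9, rate β=4):
Var(X) = \frac{9}{16}
SD(X) = √(Var(X)) = √(\frac{9}{16}) = \frac{3}{4}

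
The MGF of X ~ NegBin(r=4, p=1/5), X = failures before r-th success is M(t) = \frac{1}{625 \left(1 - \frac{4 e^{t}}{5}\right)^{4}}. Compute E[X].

To find E[X], compute M^(1)(0):
M^(1)(t) = \frac{16 e^{t}}{3125 \left(1 - \frac{4 e^{t}}{5}\right)^{5}}
M^(1)(0) = 16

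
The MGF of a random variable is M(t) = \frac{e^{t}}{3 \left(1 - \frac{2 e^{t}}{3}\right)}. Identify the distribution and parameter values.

The MGF M(t) = \frac{e^{t}}{3 \left(1 - \frac{2 e^{t}}{3}\right)} is the standard form for the Geometric distribution.
Comparing with the known MGF formula identifies: Geometric(p=1/3), X = trial number of first success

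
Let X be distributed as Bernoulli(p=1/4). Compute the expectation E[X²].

Using the identity E[X²] = Var(X) + (E[X])²:
E[X] = \frac{1}{4}
Var(X) = \frac{3}{16}
E[X²] = \frac{3}{16} + (\frac{1}{4})²
= \frac{1}{4}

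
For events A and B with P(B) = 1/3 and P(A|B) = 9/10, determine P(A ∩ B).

By definition, P(A|B) = P(A ∩ B) / P(B)
So P(A ∩ B) = P(A|B) × P(B)
= 9/10 × 1/3
= 3/10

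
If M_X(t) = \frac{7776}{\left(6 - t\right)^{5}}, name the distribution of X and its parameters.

The MGF M(t) = \frac{7776}{\left(6 - t\right)^{5}} is the standard form for the Gamma distribution.
Comparing with the known MGF formula identifies: Gamma(shape α=5, rate β=6)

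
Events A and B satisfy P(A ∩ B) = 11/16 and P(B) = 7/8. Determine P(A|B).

P(A|B) = P(A ∩ B) / P(B)
= (11/16) / (7/8)
= 11/14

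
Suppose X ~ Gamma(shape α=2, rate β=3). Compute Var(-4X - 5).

For X ~ Gamma(shape α=2, rate β=3):
Var(X) = \frac{2}{9}
Var(-4X - 5) = (-4)² × Var(X) = 16 × \frac{2}{9} = \frac{32}{9}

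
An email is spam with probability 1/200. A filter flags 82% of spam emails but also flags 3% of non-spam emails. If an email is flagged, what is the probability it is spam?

Let D = the rare event, + = positive/flagged.
P(D) = 1/200
P(+|D) = 82/100 = 41/50
P(+|D') = 3/100
P(+) = P(+|D)P(D) + P(+|D')P(D')
     = \frac{41}{50} × \frac{1}{200} + \frac{3}{100} × \frac{199}{200}
     = \frac{679}{20000}
P(D|+) = P(+|D)P(D)/P(+) = \frac{82}{679}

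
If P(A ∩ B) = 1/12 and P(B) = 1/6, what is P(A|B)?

P(A|B) = P(A ∩ B) / P(B)
= (1/12) / (1/6)
= 1/2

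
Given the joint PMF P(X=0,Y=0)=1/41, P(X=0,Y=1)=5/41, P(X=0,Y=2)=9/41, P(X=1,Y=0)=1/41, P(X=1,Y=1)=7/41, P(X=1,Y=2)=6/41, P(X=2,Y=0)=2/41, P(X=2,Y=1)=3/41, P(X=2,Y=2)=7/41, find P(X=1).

P(X=1) = P(X=1,Y=0) + P(X=1,Y=1) + P(X=1,Y=2)
= 1/41 + 7/41 + 6/41
= 14/41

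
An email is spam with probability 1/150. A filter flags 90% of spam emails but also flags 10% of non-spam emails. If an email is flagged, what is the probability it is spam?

Let D = the rare event, + = positive/flagged.
P(D) = 1/150
P(+|D) = 90/100 = 9/10
P(+|D') = 10/100 = 1/10
P(+) = P(+|D)P(D) + P(+|D')P(D')
     = \frac{9}{10} × \frac{1}{150} + \frac{1}{10} × \frac{149}{150}
     = \frac{79}{750}
P(D|+) = P(+|D)P(D)/P(+) = \frac{9}{158}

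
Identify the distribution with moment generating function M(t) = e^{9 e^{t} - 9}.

The MGF M(t) = e^{9 e^{t} - 9} is the standard form for the Poisson distribution.
Comparing with the known MGF formula identifies: Poisson(λ=9)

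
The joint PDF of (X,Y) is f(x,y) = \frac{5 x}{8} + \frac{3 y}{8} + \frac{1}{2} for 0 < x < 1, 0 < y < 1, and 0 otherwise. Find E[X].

E[X] = ∫_0^1 ∫_0^1 x × f(x,y) dy dx
= ∫_0^1 ∫_0^1 x × (\frac{5 x}{8} + \frac{3 y}{8} + \frac{1}{2}) dy dx
= \frac{53}{96}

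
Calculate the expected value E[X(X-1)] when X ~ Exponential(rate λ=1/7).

E[X(X-1)] = E[X² - X] = E[X²] - E[X]
E[X] = 7
E[X²] = Var(X) + (E[X])² = 49 + (7)² = 98
E[X(X-1)] = 98 - 7 = 91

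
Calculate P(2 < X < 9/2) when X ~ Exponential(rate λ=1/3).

P(2 < X < 9/2) = ∫_{2}^{9/2} f(x) dx
where f(x) = \frac{e^{- \frac{x}{3}}}{3}
= - \frac{1}{e^{\frac{3}{2}}} + e^{- \frac{2}{3}}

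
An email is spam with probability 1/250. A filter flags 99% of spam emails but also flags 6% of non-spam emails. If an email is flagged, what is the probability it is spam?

Let D = the rare event, + = positive/flagged.
P(D) = 1/250
P(+|D) = 99/100
P(+|D') = 6/100 = 3/50
P(+) = P(+|D)P(D) + P(+|D')P(D')
     = \frac{99}{100} × \frac{1}{250} + \frac{3}{50} × \frac{249}{250}
     = \frac{1593}{25000}
P(D|+) = P(+|D)P(D)/P(+) = \frac{11}{177}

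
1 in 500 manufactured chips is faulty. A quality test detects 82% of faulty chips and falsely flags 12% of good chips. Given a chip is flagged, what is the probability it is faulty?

Let D = the rare event, + = positive/flagged.
P(D) = 1/500
P(+|D) = 82/100 = 41/50
P(+|D') = 12/100 = 3/25
P(+) = P(+|D)P(D) + P(+|D')P(D')
     = \frac{41}{50} × \frac{1}{500} + \frac{3}{25} × \frac{499}{500}
     = \frac{607}{5000}
P(D|+) = P(+|D)P(D)/P(+) = \frac{41}{3035}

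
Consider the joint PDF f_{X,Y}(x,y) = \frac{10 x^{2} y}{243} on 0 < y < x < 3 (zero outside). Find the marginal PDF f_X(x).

f_X(x) = ∫_0^x \frac{10 x^{2} y}{243} dy = \frac{5 x^{4}}{243}
for 0 < x < 3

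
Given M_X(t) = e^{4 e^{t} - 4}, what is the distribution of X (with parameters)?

The MGF M(t) = e^{4 e^{t} - 4} is the standard form for the Poisson distribution.
Comparing with the known MGF formula identifies: Poisson(λ=4)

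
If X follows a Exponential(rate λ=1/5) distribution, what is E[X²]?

Using the identity E[X²] = Var(X) + (E[X])²:
E[X] = 5
Var(X) = 25
E[X²] = 25 + (5)²
= 50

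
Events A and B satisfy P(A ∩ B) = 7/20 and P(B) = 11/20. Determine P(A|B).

P(A|B) = P(A ∩ B) / P(B)
= (7/20) / (11/20)
= 7/11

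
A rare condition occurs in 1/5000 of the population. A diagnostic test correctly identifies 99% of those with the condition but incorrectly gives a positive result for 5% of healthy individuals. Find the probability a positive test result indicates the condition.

Let D = the rare event, + = positive/flagged.
P(D) = 1/5000
P(+|D) = 99/100
P(+|D') = 5/100 = 1/20
P(+) = P(+|D)P(D) + P(+|D')P(D')
     = \frac{99}{100} × \frac{1}{5000} + \frac{1}{20} × \frac{4999}{5000}
     = \frac{12547}{250000}
P(D|+) = P(+|D)P(D)/P(+) = \frac{99}{25094}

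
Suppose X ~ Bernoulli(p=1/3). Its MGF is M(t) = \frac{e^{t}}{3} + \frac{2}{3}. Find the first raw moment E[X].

To find E[X], compute M^(1)(0):
M^(1)(t) = \frac{e^{t}}{3}
M^(1)(0) = \frac{1}{3}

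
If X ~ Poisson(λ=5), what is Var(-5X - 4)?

For X ~ Poisson(λ=5):
Var(X) = 5
Var(-5X - 4) = (-5)² × Var(X) = 25 × 5 = 125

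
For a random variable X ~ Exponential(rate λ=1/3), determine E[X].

For X ~ Exponential(rate λ=1/3), the expected value is:
E[X] = 3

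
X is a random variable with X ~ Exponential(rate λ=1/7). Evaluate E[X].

For X ~ Exponential(rate λ=1/7), the expected value is:
E[X] = 7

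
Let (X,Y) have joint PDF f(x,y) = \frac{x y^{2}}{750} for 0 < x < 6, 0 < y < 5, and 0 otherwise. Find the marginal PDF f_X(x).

f_X(x) = ∫_0^5 f(x,y) dy
= ∫_0^5 \frac{x y^{2}}{750} dy
= \frac{x}{18} for 0 < x < 6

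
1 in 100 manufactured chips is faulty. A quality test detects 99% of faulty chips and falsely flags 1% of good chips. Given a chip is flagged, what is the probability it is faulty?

Let D = the rare event, + = positive/flagged.
P(D) = 1/100
P(+|D) = 99/100
P(+|D') = 1/100
P(+) = P(+|D)P(D) + P(+|D')P(D')
     = \frac{99}{100} × \frac{1}{100} + \frac{1}{100} × \frac{99}{100}
     = \frac{99}{5000}
P(D|+) = P(+|D)P(D)/P(+) = \frac{1}{2}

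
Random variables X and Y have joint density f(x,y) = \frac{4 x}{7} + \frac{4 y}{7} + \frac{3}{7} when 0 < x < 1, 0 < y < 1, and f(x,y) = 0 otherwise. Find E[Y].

E[Y] = ∫_0^1 ∫_0^1 y × f(x,y) dx dy
= \frac{23}{42}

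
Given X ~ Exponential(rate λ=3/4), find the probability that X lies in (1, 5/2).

P(1 < X < 5/2) = ∫_{1}^{5/2} f(x) dx
where f(x) = \frac{3 e^{- \frac{3 x}{4}}}{4}
= - \frac{1}{e^{\frac{15}{8}}} + e^{- \frac{3}{4}}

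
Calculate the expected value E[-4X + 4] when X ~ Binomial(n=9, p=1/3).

For X ~ Binomial(n=9, p=1/3):
E[X] = 3
E[-4X + 4] = -4 × E[X] + 4 = -8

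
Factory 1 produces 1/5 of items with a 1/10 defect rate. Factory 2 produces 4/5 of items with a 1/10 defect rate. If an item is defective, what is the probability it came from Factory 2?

Using Bayes' theorem:
P(F1) = 1/5, P(D|F1) = 1/10
P(F2) = 4/5, P(D|F2) = 1/10
P(D) = P(D|F1)P(F1) + P(D|F2)P(F2)
     = \frac{1}{10}
P(F2|D) = P(D|F2)P(F2) / P(D)
= \frac{4}{5}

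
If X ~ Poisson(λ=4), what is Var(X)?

For X ~ Poisson(λ=4):
Var(X) = 4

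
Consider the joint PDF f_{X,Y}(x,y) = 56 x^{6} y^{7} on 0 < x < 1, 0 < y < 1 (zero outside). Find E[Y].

E[Y] = ∫_0^1 ∫_0^1 y × f(x,y) dx dy
= \frac{8}{9}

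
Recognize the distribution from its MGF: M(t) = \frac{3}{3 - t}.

The MGF M(t) = \frac{3}{3 - t} is the standard form for the Exponential distribution.
Comparing with the known MGF formula identifies: Exponential(rate λ=3)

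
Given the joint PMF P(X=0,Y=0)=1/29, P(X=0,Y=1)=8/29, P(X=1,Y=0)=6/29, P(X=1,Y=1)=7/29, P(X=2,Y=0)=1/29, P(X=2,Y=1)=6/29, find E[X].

First find marginal of X:
P(X=0) = 9/29
P(X=1) = 13/29
P(X=2) = 7/29
E[X] = 0 × 9/29 + 1 × 13/29 + 2 × 7/29 = 27/29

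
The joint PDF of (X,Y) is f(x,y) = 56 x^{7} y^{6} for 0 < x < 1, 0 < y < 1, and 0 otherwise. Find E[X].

E[X] = ∫_0^1 ∫_0^1 x × f(x,y) dy dx
= ∫_0^1 ∫_0^1 x × (56 x^{7} y^{6}) dy dx
= \frac{8}{9}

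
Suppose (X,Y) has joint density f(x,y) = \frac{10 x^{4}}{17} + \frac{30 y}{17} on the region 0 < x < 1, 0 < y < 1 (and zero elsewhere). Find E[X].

E[X] = ∫_0^1 ∫_0^1 x × f(x,y) dy dx
= ∫_0^1 ∫_0^1 x × (\frac{10 x^{4}}{17} + \frac{30 y}{17}) dy dx
= \frac{55}{102}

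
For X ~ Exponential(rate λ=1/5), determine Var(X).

For X ~ Exponential(rate λ=1/5):
Var(X) = 25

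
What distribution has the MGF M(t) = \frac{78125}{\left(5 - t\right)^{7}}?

The MGF M(t) = \frac{78125}{\left(5 - t\right)^{7}} is the standard form for the Gamma distribution.
Comparing with the known MGF formula identifies: Gamma(shape α=7, rate β=5)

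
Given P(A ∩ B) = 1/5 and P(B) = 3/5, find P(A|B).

P(A|B) = P(A ∩ B) / P(B)
= (1/5) / (3/5)
= 1/3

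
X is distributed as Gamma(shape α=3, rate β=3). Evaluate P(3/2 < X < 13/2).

P(3/2 < X < 13/2) = ∫_{3/2}^{13/2} f(x) dx
where f(x) = \frac{27 x^{2} e^{- 3 x}}{2}
= \frac{5 \left(-337 + 25 e^{15}\right)}{8 e^{\frac{39}{2}}}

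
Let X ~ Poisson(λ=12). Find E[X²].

Using the identity E[X²] = Var(X) + (E[X])²:
E[X] = 12
Var(X) = 12
E[X²] = 12 + (12)²
= 156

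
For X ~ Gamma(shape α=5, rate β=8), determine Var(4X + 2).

For X ~ Gamma(shape α=5, rate β=8):
Var(X) = \frac{5}{64}
Var(4X + 2) = (4)² × Var(X) = 16 × \frac{5}{64} = \frac{5}{4}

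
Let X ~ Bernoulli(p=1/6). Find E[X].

For X ~ Bernoulli(p=1/6), the expected value is:
E[X] = \frac{1}{6}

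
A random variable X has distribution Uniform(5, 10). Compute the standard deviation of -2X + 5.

For X ~ Uniform(5, 10):
Var(X) = \frac{25}{12}
SD(X) = √(Var(X)) = √(\frac{25}{12}) = \frac{5 \sqrt{3}}{6}
SD(-2X + 5) = |-2| × SD(X) = 2 × \frac{5 \sqrt{3}}{6} = \frac{5 \sqrt{3}}{3}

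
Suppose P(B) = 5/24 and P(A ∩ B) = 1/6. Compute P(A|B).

P(A|B) = P(A ∩ B) / P(B)
= (1/6) / (5/24)
= 4/5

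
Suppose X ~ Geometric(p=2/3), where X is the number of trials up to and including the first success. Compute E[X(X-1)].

E[X(X-1)] = E[X² - X] = E[X²] - E[X]
E[X] = \frac{3}{2}
E[X²] = Var(X) + (E[X])² = \frac{3}{4} + (\frac{3}{2})² = 3
E[X(X-1)] = 3 - \frac{3}{2} = \frac{3}{2}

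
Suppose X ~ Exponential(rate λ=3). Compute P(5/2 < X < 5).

P(5/2 < X < 5) = ∫_{5/2}^{5} f(x) dx
where f(x) = 3 e^{- 3 x}
= - \frac{1}{e^{15}} + e^{- \frac{15}{2}}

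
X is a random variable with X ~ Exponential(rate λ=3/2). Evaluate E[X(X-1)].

E[X(X-1)] = E[X² - X] = E[X²] - E[X]
E[X] = \frac{2}{3}
E[X²] = Var(X) + (E[X])² = \frac{4}{9} + (\frac{2}{3})² = \frac{8}{9}
E[X(X-1)] = \frac{8}{9} - \frac{2}{3} = \frac{2}{9}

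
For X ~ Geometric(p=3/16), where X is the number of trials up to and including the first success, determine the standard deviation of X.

For X ~ Geometric(p=3/16), where X is the number of trials up to and including the first success:
Var(X) = \frac{208}{9}
SD(X) = √(Var(X)) = √(\frac{208}{9}) = \frac{4 \sqrt{13}}{3}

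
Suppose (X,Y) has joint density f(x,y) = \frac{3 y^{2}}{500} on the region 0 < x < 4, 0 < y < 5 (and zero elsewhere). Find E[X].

f_X(x) = ∫_0^5 \frac{3 y^{2}}{500} dy = \frac{1}{4}
E[X] = ∫_0^4 x × (\frac{1}{4}) dx = 2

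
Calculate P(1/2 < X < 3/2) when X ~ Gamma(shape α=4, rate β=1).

P(1/2 < X < 3/2) = ∫_{1/2}^{3/2} f(x) dx
where f(x) = \frac{x^{3} e^{- x}}{6}
= \frac{-201 + 79 e}{48 e^{\frac{3}{2}}}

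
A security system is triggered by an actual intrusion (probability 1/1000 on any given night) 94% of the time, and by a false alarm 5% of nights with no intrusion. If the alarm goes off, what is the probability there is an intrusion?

Let D = the rare event, + = positive/flagged.
P(D) = 1/1000
P(+|D) = 94/100 = 47/50
P(+|D') = 5/100 = 1/20
P(+) = P(+|D)P(D) + P(+|D')P(D')
     = \frac{47}{50} × \frac{1}{1000} + \frac{1}{20} × \frac{999}{1000}
     = \frac{5089}{100000}
P(D|+) = P(+|D)P(D)/P(+) = \frac{94}{5089}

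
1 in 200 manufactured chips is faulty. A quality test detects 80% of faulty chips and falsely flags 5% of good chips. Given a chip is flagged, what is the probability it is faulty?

Let D = the rare event, + = positive/flagged.
P(D) = 1/200
P(+|D) = 80/100 = 4/5
P(+|D') = 5/100 = 1/20
P(+) = P(+|D)P(D) + P(+|D')P(D')
     = \frac{4}{5} × \frac{1}{200} + \frac{1}{20} × \frac{199}{200}
     = \frac{43}{800}
P(D|+) = P(+|D)P(D)/P(+) = \frac{16}{215}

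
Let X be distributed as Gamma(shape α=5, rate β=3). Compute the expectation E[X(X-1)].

E[X(X-1)] = E[X² - X] = E[X²] - E[X]
E[X] = \frac{5}{3}
E[X²] = Var(X) + (E[X])² = \frac{5}{9} + (\frac{5}{3})² = \frac{10}{3}
E[X(X-1)] = \frac{10}{3} - \frac{5}{3} = \frac{5}{3}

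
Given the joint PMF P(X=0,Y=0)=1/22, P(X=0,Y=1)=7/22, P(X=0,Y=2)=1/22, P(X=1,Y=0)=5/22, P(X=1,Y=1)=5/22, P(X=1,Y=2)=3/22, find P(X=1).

P(X=1) = P(X=1,Y=0) + P(X=1,Y=1) + P(X=1,Y=2)
= 5/22 + 5/22 + 3/22
= 13/22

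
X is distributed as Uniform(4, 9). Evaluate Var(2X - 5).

For X ~ Uniform(4, 9):
Var(X) = \frac{25}{12}
Var(2X - 5) = (2)² × Var(X) = 4 × \frac{25}{12} = \frac{25}{3}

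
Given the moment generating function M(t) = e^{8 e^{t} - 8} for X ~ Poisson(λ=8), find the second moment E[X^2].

To find E[X^2], compute M^(2)(0):
M^(1)(t) = 8 e^{t} e^{8 e^{t} - 8}
M^(2)(t) = 64 e^{2 t} e^{8 e^{t} - 8} + 8 e^{t} e^{8 e^{t} - 8}
M^(2)(0) = 72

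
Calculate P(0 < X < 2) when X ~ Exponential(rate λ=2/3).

P(0 < X < 2) = ∫_{0}^{2} f(x) dx
where f(x) = \frac{2 e^{- \frac{2 x}{3}}}{3}
= 1 - e^{- \frac{4}{3}}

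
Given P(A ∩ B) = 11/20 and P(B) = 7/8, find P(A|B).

P(A|B) = P(A ∩ B) / P(B)
= (11/20) / (7/8)
= 22/35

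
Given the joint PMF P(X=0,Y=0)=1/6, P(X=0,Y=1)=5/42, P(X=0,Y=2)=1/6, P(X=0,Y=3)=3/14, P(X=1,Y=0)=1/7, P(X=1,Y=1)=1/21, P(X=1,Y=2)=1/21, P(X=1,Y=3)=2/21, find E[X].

First find marginal of X:
P(X=0) = 2/3
P(X=1) = 1/3
E[X] = 0 × 2/3 + 1 × 1/3 = 1/3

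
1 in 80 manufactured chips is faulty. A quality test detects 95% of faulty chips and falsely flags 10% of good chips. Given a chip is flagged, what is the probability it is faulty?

Let D = the rare event, + = positive/flagged.
P(D) = 1/80
P(+|D) = 95/100 = 19/20
P(+|D') = 10/100 = 1/10
P(+) = P(+|D)P(D) + P(+|D')P(D')
     = \frac{19}{20} × \frac{1}{80} + \frac{1}{10} × \frac{79}{80}
     = \frac{177}{1600}
P(D|+) = P(+|D)P(D)/P(+) = \frac{19}{177}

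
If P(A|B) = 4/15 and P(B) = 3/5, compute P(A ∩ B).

By definition, P(A|B) = P(A ∩ B) / P(B)
So P(A ∩ B) = P(A|B) × P(B)
= 4/15 × 3/5
= 4/25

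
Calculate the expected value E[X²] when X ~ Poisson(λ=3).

Using the identity E[X²] = Var(X) + (E[X])²:
E[X] = 3
Var(X) = 3
E[X²] = 3 + (3)²
= 12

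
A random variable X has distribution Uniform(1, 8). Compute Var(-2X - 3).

For X ~ Uniform(1, 8):
Var(X) = \frac{49}{12}
Var(-2X - 3) = (-2)² × Var(X) = 4 × \frac{49}{12} = \frac{49}{3}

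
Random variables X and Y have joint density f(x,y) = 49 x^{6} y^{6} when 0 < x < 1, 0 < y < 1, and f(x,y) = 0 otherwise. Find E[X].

E[X] = ∫_0^1 ∫_0^1 x × f(x,y) dy dx
= ∫_0^1 ∫_0^1 x × (49 x^{6} y^{6}) dy dx
= \frac{7}{8}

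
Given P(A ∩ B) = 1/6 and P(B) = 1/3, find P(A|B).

P(A|B) = P(A ∩ B) / P(B)
= (1/6) / (1/3)
= 1/2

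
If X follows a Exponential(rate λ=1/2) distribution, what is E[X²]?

Using the identity E[X²] = Var(X) + (E[X])²:
E[X] = 2
Var(X) = 4
E[X²] = 4 + (2)²
= 8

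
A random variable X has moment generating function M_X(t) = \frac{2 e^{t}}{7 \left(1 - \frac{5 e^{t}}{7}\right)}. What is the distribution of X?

The MGF M(t) = \frac{2 e^{t}}{7 \left(1 - \frac{5 e^{t}}{7}\right)} is the standard form for the Geometric distribution.
Comparing with the known MGF formula identifies: Geometric(p=2/7), X = trial number of first success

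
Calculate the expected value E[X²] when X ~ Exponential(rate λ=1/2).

Using the identity E[X²] = Var(X) + (E[X])²:
E[X] = 2
Var(X) = 4
E[X²] = 4 + (2)²
= 8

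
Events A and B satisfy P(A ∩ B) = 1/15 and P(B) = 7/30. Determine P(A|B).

P(A|B) = P(A ∩ B) / P(B)
= (1/15) / (7/30)
= 2/7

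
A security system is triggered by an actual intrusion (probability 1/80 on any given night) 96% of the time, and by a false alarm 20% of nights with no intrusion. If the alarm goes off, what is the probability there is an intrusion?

Let D = the rare event, + = positive/flagged.
P(D) = 1/80
P(+|D) = 96/100 = 24/25
P(+|D') = 20/100 = 1/5
P(+) = P(+|D)P(D) + P(+|D')P(D')
     = \frac{24}{25} × \frac{1}{80} + \frac{1}{5} × \frac{79}{80}
     = \frac{419}{2000}
P(D|+) = P(+|D)P(D)/P(+) = \frac{24}{419}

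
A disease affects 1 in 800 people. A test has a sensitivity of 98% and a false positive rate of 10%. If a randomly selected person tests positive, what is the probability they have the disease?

Let D = the rare event, + = positive/flagged.
P(D) = 1/800
P(+|D) = 98/100 = 49/50
P(+|D') = 10/100 = 1/10
P(+) = P(+|D)P(D) + P(+|D')P(D')
     = \frac{49}{50} × \frac{1}{800} + \frac{1}{10} × \frac{799}{800}
     = \frac{1011}{10000}
P(D|+) = P(+|D)P(D)/P(+) = \frac{49}{4044}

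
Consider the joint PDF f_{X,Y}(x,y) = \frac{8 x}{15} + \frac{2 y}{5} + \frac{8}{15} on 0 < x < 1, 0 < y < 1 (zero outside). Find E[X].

E[X] = ∫_0^1 ∫_0^1 x × f(x,y) dy dx
= ∫_0^1 ∫_0^1 x × (\frac{8 x}{15} + \frac{2 y}{5} + \frac{8}{15}) dy dx
= \frac{49}{90}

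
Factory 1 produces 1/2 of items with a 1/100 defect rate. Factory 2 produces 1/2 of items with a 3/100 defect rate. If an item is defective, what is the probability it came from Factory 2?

Using Bayes' theorem:
P(F1) = 1/2, P(D|F1) = 1/100
P(F2) = 1/2, P(D|F2) = 3/100
P(D) = P(D|F1)P(F1) + P(D|F2)P(F2)
     = \frac{1}{50}
P(F2|D) = P(D|F2)P(F2) / P(D)
= \frac{3}{4}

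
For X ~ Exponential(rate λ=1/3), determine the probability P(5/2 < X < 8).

P(5/2 < X < 8) = ∫_{5/2}^{8} f(x) dx
where f(x) = \frac{e^{- \frac{x}{3}}}{3}
= - \frac{1}{e^{\frac{8}{3}}} + e^{- \frac{5}{6}}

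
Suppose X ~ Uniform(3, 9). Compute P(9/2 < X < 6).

P(9/2 < X < 6) = ∫_{9/2}^{6} f(x) dx
where f(x) = \frac{1}{6}
= \frac{1}{4}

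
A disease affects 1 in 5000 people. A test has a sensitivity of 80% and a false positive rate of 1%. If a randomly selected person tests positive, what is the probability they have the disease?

Let D = the rare event, + = positive/flagged.
P(D) = 1/5000
P(+|D) = 80/100 = 4/5
P(+|D') = 1/100
P(+) = P(+|D)P(D) + P(+|D')P(D')
     = \frac{4}{5} × \frac{1}{5000} + \frac{1}{100} × \frac{4999}{5000}
     = \frac{5079}{500000}
P(D|+) = P(+|D)P(D)/P(+) = \frac{80}{5079}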